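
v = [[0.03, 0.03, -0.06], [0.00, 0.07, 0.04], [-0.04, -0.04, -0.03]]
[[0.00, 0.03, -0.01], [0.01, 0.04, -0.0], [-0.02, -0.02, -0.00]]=v @ [[0.23, 0.12, 0.13],[0.12, 0.60, -0.13],[0.13, -0.13, 0.14]]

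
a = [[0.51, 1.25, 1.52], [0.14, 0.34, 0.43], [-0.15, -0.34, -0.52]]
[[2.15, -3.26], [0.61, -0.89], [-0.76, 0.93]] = a @ [[1.3, -0.53], [-0.60, -1.93], [1.47, -0.38]]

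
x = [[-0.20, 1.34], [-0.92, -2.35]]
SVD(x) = [[-0.44, 0.90], [0.9, 0.44]] @ diag([2.79899942888068, 0.6083602527496584]) @ [[-0.26, -0.96],  [-0.96, 0.26]]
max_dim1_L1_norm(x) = 3.27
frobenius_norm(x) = 2.86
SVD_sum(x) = [[0.33, 1.2], [-0.66, -2.42]] + [[-0.53, 0.14], [-0.26, 0.07]]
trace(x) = -2.55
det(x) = 1.70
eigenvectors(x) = [[0.77+0.00j, (0.77-0j)], [-0.62+0.16j, -0.62-0.16j]]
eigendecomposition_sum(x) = [[-0.10+2.61j, (0.67+3.08j)], [(-0.46-2.11j), (-1.18-2.33j)]] + [[(-0.1-2.61j), (0.67-3.08j)], [-0.46+2.11j, (-1.17+2.33j)]]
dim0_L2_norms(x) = [0.94, 2.71]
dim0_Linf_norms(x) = [0.92, 2.35]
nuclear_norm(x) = 3.41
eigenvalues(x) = [(-1.27+0.28j), (-1.27-0.28j)]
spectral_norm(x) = 2.80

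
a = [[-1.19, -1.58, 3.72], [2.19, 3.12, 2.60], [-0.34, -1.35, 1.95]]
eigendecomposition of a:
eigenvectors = [[(-0.9+0j), (0.12-0.48j), (0.12+0.48j)],[0.43+0.00j, -0.78+0.00j, -0.78-0.00j],[(0.1+0j), (0.12-0.37j), 0.12+0.37j]]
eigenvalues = [(-0.84+0j), (2.36+2.59j), (2.36-2.59j)]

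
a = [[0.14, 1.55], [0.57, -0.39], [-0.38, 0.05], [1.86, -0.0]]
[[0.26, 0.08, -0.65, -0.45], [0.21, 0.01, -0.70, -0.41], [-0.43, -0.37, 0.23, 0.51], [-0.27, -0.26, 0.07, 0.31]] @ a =[[-0.51, 0.34], [-0.46, 0.29], [0.59, -0.51], [0.36, -0.31]]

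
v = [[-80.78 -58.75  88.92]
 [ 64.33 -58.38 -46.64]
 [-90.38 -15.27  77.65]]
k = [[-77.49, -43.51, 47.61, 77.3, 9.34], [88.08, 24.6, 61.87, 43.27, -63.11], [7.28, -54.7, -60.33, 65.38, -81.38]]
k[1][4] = -63.11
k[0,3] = 77.3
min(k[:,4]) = -81.38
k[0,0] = -77.49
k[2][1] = -54.7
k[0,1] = -43.51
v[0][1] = -58.75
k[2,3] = 65.38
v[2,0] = -90.38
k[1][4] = -63.11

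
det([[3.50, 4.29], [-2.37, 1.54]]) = 15.557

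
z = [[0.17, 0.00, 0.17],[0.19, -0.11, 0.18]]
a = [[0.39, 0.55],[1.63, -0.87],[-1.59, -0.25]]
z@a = [[-0.20, 0.05], [-0.39, 0.16]]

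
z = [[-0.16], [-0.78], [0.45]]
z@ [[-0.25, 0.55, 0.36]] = [[0.04, -0.09, -0.06], [0.20, -0.43, -0.28], [-0.11, 0.25, 0.16]]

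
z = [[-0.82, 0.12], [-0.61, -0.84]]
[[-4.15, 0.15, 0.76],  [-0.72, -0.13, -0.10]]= z @[[4.69, -0.15, -0.82], [-2.55, 0.26, 0.72]]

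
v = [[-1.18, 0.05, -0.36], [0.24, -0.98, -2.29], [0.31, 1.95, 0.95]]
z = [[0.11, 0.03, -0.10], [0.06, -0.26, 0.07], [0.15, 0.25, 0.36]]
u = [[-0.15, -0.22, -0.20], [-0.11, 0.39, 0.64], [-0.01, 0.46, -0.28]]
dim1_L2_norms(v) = [1.23, 2.5, 2.19]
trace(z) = 0.21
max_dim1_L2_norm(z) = 0.46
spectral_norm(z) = 0.47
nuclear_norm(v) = 5.52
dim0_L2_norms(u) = [0.19, 0.64, 0.73]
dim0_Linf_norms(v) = [1.18, 1.95, 2.29]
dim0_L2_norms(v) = [1.24, 2.18, 2.51]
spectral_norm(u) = 0.80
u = z @ v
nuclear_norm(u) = 1.53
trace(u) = -0.04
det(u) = 0.08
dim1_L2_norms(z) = [0.15, 0.28, 0.46]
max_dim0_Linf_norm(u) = 0.64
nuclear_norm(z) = 0.88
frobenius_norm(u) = 0.99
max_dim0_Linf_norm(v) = 2.29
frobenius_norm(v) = 3.55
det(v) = -4.50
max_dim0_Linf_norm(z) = 0.36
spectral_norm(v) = 3.11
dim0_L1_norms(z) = [0.32, 0.54, 0.53]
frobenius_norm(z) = 0.56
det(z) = -0.02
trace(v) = -1.21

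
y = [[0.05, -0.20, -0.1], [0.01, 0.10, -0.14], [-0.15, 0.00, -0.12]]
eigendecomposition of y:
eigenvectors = [[-0.53+0.00j, -0.74+0.00j, (-0.74-0j)],[-0.33+0.00j, 0.10+0.52j, 0.10-0.52j],[(-0.78+0j), 0.37-0.18j, (0.37+0.18j)]]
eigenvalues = [(-0.22+0j), (0.13+0.12j), (0.13-0.12j)]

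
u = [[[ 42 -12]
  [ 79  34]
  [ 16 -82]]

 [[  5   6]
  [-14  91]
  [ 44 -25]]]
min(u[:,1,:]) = -14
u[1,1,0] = -14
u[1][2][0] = 44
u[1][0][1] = 6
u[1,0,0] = 5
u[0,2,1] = -82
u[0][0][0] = 42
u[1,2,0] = 44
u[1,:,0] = [5, -14, 44]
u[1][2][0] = 44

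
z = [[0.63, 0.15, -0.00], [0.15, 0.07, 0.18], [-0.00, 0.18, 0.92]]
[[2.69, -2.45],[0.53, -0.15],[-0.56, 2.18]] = z @[[4.57, -2.93],[-1.24, -4.02],[-0.37, 3.16]]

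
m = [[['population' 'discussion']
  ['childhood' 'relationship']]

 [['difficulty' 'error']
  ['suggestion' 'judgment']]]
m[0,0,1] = 'discussion'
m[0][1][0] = 'childhood'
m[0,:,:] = [['population', 'discussion'], ['childhood', 'relationship']]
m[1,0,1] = 'error'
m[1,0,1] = 'error'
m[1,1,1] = 'judgment'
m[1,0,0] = 'difficulty'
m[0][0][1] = 'discussion'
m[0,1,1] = 'relationship'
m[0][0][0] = 'population'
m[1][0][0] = 'difficulty'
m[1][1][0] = 'suggestion'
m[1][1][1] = 'judgment'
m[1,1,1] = 'judgment'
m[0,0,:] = ['population', 'discussion']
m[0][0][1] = 'discussion'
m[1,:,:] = [['difficulty', 'error'], ['suggestion', 'judgment']]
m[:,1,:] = [['childhood', 'relationship'], ['suggestion', 'judgment']]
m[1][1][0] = 'suggestion'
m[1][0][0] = 'difficulty'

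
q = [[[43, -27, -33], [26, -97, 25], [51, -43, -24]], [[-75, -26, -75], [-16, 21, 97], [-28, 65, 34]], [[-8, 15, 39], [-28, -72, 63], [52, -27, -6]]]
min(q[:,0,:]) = -75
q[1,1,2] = 97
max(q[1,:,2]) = 97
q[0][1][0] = 26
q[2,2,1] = -27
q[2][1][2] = 63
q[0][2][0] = 51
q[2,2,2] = -6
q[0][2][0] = 51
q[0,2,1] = -43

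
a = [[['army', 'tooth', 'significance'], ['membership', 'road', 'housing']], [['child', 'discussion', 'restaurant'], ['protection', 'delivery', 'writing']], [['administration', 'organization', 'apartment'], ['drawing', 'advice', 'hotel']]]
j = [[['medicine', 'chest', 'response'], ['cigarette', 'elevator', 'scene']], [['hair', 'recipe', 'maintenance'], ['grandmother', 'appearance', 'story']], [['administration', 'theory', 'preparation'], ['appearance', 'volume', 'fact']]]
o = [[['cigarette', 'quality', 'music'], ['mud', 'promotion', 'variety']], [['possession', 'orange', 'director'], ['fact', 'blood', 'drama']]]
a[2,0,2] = 'apartment'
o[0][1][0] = 'mud'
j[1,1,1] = 'appearance'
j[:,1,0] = ['cigarette', 'grandmother', 'appearance']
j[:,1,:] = [['cigarette', 'elevator', 'scene'], ['grandmother', 'appearance', 'story'], ['appearance', 'volume', 'fact']]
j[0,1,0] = 'cigarette'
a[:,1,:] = [['membership', 'road', 'housing'], ['protection', 'delivery', 'writing'], ['drawing', 'advice', 'hotel']]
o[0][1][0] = 'mud'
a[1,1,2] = 'writing'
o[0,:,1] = ['quality', 'promotion']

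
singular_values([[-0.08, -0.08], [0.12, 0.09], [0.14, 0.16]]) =[0.28, 0.03]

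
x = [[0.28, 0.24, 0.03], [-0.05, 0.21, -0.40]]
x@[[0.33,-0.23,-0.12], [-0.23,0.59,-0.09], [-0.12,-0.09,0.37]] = [[0.03, 0.07, -0.04], [-0.02, 0.17, -0.16]]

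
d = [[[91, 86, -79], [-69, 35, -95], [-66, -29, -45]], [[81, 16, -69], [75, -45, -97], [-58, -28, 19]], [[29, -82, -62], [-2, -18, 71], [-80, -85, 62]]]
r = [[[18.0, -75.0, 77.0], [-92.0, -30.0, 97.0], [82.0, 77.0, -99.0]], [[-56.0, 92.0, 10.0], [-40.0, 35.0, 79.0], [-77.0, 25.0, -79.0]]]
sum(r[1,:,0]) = -173.0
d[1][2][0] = -58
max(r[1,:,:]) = 92.0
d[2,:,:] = [[29, -82, -62], [-2, -18, 71], [-80, -85, 62]]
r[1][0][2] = 10.0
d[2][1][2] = 71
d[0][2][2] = -45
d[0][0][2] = -79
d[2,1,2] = 71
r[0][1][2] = 97.0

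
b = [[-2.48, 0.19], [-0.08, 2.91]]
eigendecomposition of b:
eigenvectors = [[-1.0, -0.04], [-0.01, -1.0]]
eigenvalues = [-2.48, 2.91]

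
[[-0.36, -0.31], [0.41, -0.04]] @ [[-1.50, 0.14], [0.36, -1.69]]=[[0.43, 0.47], [-0.63, 0.12]]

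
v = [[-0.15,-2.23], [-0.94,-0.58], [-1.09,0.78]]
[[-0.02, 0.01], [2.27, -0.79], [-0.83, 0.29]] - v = [[0.13, 2.24], [3.21, -0.21], [0.26, -0.49]]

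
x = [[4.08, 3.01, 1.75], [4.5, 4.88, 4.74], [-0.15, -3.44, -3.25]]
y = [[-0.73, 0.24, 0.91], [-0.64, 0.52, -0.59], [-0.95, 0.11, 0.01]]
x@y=[[-6.57,2.74,1.95], [-10.91,4.14,1.26], [5.4,-2.18,1.86]]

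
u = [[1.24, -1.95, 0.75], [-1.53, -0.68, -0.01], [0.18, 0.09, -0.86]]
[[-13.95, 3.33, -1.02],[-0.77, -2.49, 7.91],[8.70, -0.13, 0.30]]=u @ [[-0.71, 1.79, -4.01], [2.87, -0.38, -2.59], [-9.96, 0.49, -1.46]]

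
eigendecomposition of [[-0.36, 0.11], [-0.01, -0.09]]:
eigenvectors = [[-1.00, -0.38], [-0.04, -0.92]]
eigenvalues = [-0.36, -0.09]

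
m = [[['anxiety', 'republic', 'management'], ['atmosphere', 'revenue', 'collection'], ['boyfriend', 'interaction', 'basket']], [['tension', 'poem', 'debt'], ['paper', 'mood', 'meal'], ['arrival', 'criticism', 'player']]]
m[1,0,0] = 'tension'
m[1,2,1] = 'criticism'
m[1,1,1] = 'mood'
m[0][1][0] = 'atmosphere'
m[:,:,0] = [['anxiety', 'atmosphere', 'boyfriend'], ['tension', 'paper', 'arrival']]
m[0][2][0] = 'boyfriend'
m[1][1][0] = 'paper'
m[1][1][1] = 'mood'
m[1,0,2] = 'debt'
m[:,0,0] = ['anxiety', 'tension']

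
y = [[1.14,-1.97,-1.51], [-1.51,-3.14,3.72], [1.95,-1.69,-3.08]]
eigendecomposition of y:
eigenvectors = [[-0.87+0.00j, 0.36+0.33j, (0.36-0.33j)], [-0.14+0.00j, (0.72+0j), (0.72-0j)], [(-0.47+0j), (0.26+0.43j), 0.26-0.43j]]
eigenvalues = [(-0+0j), (-2.54+1.54j), (-2.54-1.54j)]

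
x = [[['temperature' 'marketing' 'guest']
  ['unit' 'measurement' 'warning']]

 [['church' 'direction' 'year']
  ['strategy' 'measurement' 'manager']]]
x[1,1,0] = 'strategy'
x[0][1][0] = 'unit'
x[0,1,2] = 'warning'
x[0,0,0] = 'temperature'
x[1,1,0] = 'strategy'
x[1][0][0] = 'church'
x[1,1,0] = 'strategy'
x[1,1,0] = 'strategy'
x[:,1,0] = ['unit', 'strategy']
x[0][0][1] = 'marketing'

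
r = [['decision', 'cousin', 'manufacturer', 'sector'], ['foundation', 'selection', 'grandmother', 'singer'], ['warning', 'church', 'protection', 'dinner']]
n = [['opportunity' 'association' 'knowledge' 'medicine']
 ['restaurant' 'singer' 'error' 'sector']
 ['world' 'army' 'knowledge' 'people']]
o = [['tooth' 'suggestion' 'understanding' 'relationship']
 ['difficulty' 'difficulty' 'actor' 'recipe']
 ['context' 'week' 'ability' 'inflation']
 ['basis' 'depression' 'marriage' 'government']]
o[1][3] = 'recipe'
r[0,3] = 'sector'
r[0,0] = 'decision'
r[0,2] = 'manufacturer'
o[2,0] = 'context'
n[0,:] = ['opportunity', 'association', 'knowledge', 'medicine']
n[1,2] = 'error'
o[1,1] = 'difficulty'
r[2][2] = 'protection'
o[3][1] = 'depression'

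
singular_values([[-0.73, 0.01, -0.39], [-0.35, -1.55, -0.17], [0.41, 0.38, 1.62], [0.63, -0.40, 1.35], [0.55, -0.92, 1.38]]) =[2.8, 1.84, 0.61]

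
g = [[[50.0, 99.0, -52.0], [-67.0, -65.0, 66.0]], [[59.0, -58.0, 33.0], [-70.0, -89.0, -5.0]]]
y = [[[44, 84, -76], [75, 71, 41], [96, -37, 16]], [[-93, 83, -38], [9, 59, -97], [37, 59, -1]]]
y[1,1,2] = -97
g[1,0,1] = -58.0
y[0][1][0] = 75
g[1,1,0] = -70.0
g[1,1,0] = -70.0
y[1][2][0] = 37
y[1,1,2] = -97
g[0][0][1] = 99.0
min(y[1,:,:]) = -97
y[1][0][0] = -93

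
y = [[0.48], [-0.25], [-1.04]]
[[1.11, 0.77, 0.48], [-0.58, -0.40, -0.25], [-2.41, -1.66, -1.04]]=y@[[2.32, 1.6, 1.0]]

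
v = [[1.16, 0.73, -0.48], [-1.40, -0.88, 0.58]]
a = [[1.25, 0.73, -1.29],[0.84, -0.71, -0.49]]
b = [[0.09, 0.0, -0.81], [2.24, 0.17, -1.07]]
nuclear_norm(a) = 3.04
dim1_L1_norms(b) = [0.9, 3.48]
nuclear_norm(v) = 2.28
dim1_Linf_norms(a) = [1.29, 0.84]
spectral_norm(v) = 2.28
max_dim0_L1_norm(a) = 2.09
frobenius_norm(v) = 2.28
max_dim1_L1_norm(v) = 2.86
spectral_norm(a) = 2.06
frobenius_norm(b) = 2.62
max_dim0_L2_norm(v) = 1.82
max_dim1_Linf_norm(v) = 1.4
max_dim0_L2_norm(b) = 2.24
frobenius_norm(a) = 2.28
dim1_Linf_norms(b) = [0.81, 2.24]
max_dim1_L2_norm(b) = 2.49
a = v + b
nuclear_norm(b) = 3.21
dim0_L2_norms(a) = [1.51, 1.02, 1.38]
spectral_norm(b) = 2.53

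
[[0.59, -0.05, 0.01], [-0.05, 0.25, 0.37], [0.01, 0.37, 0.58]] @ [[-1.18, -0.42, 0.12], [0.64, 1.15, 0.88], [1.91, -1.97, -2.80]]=[[-0.71, -0.32, -0.00], [0.93, -0.42, -0.82], [1.33, -0.72, -1.3]]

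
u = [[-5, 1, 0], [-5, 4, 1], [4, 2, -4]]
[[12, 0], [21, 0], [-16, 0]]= u@[[-2, 0], [2, 0], [3, 0]]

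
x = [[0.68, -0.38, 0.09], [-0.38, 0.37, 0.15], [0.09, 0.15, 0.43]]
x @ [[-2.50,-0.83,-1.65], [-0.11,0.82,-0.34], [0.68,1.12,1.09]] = [[-1.6,-0.78,-0.89], [1.01,0.79,0.66], [0.05,0.53,0.27]]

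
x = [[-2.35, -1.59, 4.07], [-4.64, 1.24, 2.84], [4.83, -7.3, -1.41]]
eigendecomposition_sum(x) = [[2.37+0.00j,-2.68+0.00j,(0.39-0j)], [-0.71-0.00j,0.81-0.00j,(-0.12+0j)], [3.25+0.00j,(-3.68+0j),0.54-0.00j]] + [[-2.36-1.89j, 0.55+3.04j, (1.84+2.04j)],[-1.96-1.93j, (0.22+2.8j), 1.48+2.02j],[0.79-1.79j, (-1.81+0.85j), -0.97+1.49j]] + [[-2.36+1.89j, 0.55-3.04j, (1.84-2.04j)], [-1.96+1.93j, (0.22-2.8j), (1.48-2.02j)], [(0.79+1.79j), -1.81-0.85j, (-0.97-1.49j)]]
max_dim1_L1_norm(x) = 13.54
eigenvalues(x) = [(3.71+0j), (-3.12+2.4j), (-3.12-2.4j)]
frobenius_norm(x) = 11.59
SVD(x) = [[-0.19,-0.79,0.58], [-0.49,-0.44,-0.75], [0.85,-0.43,-0.30]] @ diag([10.02098080763894, 5.7390673567776735, 0.9991744228616602]) @ [[0.68, -0.65, -0.34], [0.31, 0.68, -0.67], [0.66, 0.35, 0.66]]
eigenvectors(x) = [[-0.58+0.00j, (-0.67+0j), (-0.67-0j)],[0.17+0.00j, (-0.6-0.06j), (-0.6+0.06j)],[(-0.8+0j), -0.11-0.42j, (-0.11+0.42j)]]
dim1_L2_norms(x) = [4.96, 5.58, 8.87]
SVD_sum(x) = [[-1.33, 1.26, 0.66], [-3.36, 3.20, 1.66], [5.80, -5.51, -2.87]] + [[-1.41, -3.06, 3.03], [-0.78, -1.69, 1.67], [-0.77, -1.68, 1.66]] + [[0.39,  0.2,  0.39], [-0.50,  -0.26,  -0.5], [-0.2,  -0.11,  -0.2]]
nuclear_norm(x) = 16.76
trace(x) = -2.52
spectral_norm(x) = 10.02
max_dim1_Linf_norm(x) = 7.3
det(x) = 57.46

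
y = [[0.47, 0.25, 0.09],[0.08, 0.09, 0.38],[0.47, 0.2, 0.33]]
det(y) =0.014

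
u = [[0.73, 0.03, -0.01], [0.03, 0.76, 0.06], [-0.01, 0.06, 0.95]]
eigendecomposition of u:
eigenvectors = [[-0.77, 0.63, -0.01], [0.61, 0.74, 0.28], [-0.18, -0.21, 0.96]]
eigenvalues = [0.7, 0.77, 0.97]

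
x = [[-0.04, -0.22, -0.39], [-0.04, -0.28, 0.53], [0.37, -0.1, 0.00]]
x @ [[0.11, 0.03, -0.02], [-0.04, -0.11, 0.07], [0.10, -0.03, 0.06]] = [[-0.03, 0.03, -0.04],[0.06, 0.01, 0.01],[0.04, 0.02, -0.01]]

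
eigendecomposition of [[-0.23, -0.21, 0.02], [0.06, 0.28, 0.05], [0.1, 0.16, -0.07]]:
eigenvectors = [[0.36,-0.87,0.36], [-0.88,0.05,-0.19], [-0.31,0.49,0.91]]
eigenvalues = [0.27, -0.23, -0.06]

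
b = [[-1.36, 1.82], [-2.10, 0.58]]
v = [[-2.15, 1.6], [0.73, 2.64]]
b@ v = [[4.25,  2.63], [4.94,  -1.83]]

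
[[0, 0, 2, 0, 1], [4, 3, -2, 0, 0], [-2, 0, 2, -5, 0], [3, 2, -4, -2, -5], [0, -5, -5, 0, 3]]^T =[[0, 4, -2, 3, 0], [0, 3, 0, 2, -5], [2, -2, 2, -4, -5], [0, 0, -5, -2, 0], [1, 0, 0, -5, 3]]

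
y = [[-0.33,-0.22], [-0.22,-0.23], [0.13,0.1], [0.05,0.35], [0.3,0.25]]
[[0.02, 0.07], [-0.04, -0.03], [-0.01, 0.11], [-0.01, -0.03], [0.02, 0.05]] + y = [[-0.31,  -0.15],[-0.26,  -0.26],[0.12,  0.21],[0.04,  0.32],[0.32,  0.30]]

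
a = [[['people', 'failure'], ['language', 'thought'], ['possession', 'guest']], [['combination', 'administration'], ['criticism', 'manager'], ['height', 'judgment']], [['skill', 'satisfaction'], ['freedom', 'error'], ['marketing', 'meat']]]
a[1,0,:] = ['combination', 'administration']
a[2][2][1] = 'meat'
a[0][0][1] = 'failure'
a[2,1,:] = ['freedom', 'error']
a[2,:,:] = [['skill', 'satisfaction'], ['freedom', 'error'], ['marketing', 'meat']]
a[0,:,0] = ['people', 'language', 'possession']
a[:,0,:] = [['people', 'failure'], ['combination', 'administration'], ['skill', 'satisfaction']]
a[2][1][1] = 'error'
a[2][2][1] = 'meat'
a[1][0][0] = 'combination'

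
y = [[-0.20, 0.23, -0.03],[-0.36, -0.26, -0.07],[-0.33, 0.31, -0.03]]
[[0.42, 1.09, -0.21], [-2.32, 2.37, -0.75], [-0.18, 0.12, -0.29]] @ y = [[-0.41, -0.25, -0.08], [-0.14, -1.38, -0.07], [0.09, -0.16, 0.01]]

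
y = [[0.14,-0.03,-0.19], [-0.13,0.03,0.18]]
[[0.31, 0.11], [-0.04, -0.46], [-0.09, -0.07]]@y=[[0.03, -0.01, -0.04], [0.05, -0.01, -0.08], [-0.0, 0.00, 0.0]]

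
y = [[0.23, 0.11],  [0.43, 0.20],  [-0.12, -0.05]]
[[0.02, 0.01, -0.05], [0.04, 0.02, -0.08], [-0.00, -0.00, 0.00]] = y @ [[-0.56, -0.32, 1.36], [1.38, 0.79, -3.32]]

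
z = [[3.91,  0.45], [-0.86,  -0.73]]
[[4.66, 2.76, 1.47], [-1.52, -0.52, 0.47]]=z @ [[1.1,  0.72,  0.52], [0.79,  -0.13,  -1.25]]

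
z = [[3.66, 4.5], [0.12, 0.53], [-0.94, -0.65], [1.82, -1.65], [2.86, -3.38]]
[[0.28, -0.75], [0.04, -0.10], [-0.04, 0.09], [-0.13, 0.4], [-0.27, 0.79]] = z @ [[-0.01,  0.04],[0.07,  -0.20]]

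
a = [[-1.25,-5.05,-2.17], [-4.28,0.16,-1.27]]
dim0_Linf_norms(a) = [4.28, 5.05, 2.17]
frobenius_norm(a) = 7.19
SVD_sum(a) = [[-2.68, -4.05, -2.26], [-1.28, -1.93, -1.08]] + [[1.43, -1.0, 0.09], [-3.0, 2.09, -0.19]]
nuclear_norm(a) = 10.00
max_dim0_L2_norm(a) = 5.05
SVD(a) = [[-0.9, -0.43], [-0.43, 0.90]] @ diag([5.937615101261548, 4.059005655240065]) @ [[0.50, 0.76, 0.42], [-0.82, 0.57, -0.05]]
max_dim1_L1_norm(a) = 8.47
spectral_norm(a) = 5.94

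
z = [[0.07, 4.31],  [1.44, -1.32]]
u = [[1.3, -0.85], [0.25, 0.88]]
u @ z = [[-1.13, 6.72], [1.28, -0.08]]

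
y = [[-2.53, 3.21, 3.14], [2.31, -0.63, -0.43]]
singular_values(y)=[5.48, 1.55]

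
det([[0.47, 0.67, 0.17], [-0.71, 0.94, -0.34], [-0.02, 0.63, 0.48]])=0.473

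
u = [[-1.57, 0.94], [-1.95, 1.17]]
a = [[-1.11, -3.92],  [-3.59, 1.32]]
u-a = [[-0.46,4.86], [1.64,-0.15]]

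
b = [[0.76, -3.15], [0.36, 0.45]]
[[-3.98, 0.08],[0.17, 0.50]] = b @[[-0.85, 1.1],[1.06, 0.24]]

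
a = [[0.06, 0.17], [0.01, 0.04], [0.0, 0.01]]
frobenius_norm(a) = 0.19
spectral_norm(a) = 0.19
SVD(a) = [[-0.97, 0.2],[-0.22, -0.73],[-0.05, -0.65]] @ diag([0.18513483939788597, 0.00500911580211282]) @ [[-0.33, -0.94], [0.94, -0.33]]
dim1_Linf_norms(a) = [0.17, 0.04, 0.01]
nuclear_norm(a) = 0.19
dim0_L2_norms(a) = [0.06, 0.17]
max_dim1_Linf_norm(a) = 0.17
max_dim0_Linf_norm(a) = 0.17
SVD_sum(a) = [[0.06, 0.17], [0.01, 0.04], [0.00, 0.01]] + [[0.00, -0.00], [-0.0, 0.00], [-0.0, 0.00]]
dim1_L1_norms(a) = [0.23, 0.05, 0.01]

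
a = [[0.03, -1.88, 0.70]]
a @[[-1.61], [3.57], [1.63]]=[[-5.62]]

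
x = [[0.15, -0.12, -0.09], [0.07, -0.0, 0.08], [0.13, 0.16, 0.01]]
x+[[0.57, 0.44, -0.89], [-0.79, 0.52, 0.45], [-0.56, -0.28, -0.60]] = [[0.72, 0.32, -0.98], [-0.72, 0.52, 0.53], [-0.43, -0.12, -0.59]]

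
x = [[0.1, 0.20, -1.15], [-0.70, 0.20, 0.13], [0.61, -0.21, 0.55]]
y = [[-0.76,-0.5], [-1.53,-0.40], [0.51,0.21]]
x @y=[[-0.97,  -0.37], [0.29,  0.30], [0.14,  -0.11]]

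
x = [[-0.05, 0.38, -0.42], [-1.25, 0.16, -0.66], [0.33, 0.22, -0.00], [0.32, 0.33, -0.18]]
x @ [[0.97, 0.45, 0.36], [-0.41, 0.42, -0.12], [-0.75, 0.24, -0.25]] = [[0.11, 0.04, 0.04], [-0.78, -0.65, -0.3], [0.23, 0.24, 0.09], [0.31, 0.24, 0.12]]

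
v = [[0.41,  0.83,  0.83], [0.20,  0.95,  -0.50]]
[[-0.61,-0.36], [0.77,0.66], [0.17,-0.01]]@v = [[-0.32, -0.85, -0.33], [0.45, 1.27, 0.31], [0.07, 0.13, 0.15]]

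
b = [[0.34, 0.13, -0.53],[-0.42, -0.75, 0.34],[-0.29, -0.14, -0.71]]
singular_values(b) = [1.07, 0.81, 0.26]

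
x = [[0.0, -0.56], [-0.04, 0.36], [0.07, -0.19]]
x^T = [[0.00, -0.04, 0.07], [-0.56, 0.36, -0.19]]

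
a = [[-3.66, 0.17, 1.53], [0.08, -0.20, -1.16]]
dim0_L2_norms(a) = [3.66, 0.26, 1.92]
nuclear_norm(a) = 5.05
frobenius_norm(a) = 4.14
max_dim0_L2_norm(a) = 3.66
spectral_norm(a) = 4.01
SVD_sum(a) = [[-3.60, 0.19, 1.66],[0.52, -0.03, -0.24]] + [[-0.06,-0.02,-0.13], [-0.44,-0.17,-0.92]]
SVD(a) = [[-0.99,0.14], [0.14,0.99]] @ diag([4.008289142207848, 1.0445181436713613]) @ [[0.91, -0.05, -0.42],  [-0.42, -0.17, -0.89]]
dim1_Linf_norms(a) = [3.66, 1.16]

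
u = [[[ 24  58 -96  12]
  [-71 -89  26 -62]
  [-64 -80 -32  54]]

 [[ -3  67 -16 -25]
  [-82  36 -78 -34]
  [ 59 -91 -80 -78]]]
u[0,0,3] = 12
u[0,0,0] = 24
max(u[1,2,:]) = 59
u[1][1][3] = -34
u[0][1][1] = -89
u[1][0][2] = -16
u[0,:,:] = [[24, 58, -96, 12], [-71, -89, 26, -62], [-64, -80, -32, 54]]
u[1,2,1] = -91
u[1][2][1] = -91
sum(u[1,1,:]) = -158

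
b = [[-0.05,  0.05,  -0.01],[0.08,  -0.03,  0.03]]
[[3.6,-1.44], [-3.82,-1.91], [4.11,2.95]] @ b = [[-0.3, 0.22, -0.08], [0.04, -0.13, -0.02], [0.03, 0.12, 0.05]]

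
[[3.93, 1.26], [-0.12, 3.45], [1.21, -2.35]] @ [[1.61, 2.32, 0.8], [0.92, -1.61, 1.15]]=[[7.49,7.09,4.59], [2.98,-5.83,3.87], [-0.21,6.59,-1.73]]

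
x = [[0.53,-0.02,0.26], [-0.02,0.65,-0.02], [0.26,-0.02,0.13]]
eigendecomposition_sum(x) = [[0.0, -0.00, -0.00], [-0.0, 0.00, 0.0], [-0.0, 0.0, 0.0]] + [[0.31, -0.30, 0.16], [-0.3, 0.29, -0.15], [0.16, -0.15, 0.08]] + [[0.22, 0.28, 0.1], [0.28, 0.36, 0.13], [0.10, 0.13, 0.05]]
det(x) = 0.00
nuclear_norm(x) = 1.31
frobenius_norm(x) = 0.93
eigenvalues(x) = [0.0, 0.68, 0.63]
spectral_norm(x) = 0.68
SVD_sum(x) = [[0.31, -0.3, 0.16],  [-0.3, 0.29, -0.15],  [0.16, -0.15, 0.08]] + [[0.22, 0.28, 0.1], [0.28, 0.36, 0.13], [0.1, 0.13, 0.05]] + [[0.00, -0.00, -0.00], [-0.00, 0.00, 0.00], [-0.00, 0.0, 0.00]]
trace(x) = 1.31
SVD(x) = [[-0.68, -0.59, -0.44], [0.65, -0.76, 0.01], [-0.34, -0.28, 0.90]] @ diag([0.681140973930301, 0.6270116112895443, 0.0018474147801542946]) @ [[-0.68, 0.65, -0.34],[-0.59, -0.76, -0.28],[-0.44, 0.01, 0.90]]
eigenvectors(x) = [[0.44, 0.68, 0.59], [-0.01, -0.65, 0.76], [-0.9, 0.34, 0.28]]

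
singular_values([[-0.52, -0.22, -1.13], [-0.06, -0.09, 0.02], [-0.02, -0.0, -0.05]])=[1.26, 0.11, 0.0]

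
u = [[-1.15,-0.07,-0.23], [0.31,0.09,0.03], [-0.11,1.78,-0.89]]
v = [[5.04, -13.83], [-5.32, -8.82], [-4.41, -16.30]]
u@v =[[-4.41, 20.27],[0.95, -5.57],[-6.1, 0.33]]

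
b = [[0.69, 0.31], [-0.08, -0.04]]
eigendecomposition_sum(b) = [[0.69, 0.31], [-0.08, -0.04]] + [[0.00,  0.00], [-0.0,  -0.0]]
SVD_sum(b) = [[0.69,0.31], [-0.08,-0.04]] + [[0.0,-0.00], [0.00,-0.00]]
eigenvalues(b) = [0.65, -0.0]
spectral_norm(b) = 0.76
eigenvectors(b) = [[0.99, -0.41], [-0.11, 0.91]]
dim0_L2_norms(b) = [0.69, 0.31]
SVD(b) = [[-0.99, 0.12], [0.12, 0.99]] @ diag([0.7616997355279934, 0.0036759891981045507]) @ [[-0.91, -0.41],[0.41, -0.91]]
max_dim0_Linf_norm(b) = 0.69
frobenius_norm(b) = 0.76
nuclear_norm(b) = 0.77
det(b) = -0.00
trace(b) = 0.65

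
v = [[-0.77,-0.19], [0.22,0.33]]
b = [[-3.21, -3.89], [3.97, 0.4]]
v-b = [[2.44, 3.70], [-3.75, -0.07]]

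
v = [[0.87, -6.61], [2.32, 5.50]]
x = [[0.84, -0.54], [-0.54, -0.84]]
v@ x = [[4.30,5.08], [-1.02,-5.87]]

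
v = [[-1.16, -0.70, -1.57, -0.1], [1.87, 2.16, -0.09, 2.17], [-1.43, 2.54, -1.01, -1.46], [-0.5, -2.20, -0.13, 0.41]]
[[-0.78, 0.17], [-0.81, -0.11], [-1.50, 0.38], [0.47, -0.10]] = v@[[0.41, -0.05], [-0.39, 0.05], [0.39, -0.09], [-0.32, -0.06]]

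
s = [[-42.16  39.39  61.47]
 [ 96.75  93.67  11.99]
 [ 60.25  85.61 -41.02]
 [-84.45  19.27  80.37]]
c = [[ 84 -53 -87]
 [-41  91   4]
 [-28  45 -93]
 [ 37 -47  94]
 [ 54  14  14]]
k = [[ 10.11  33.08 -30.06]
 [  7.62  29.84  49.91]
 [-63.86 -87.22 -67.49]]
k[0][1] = 33.08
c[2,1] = 45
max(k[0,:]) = 33.08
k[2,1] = -87.22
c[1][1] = 91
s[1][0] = 96.75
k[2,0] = -63.86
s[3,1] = 19.27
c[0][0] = 84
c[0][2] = -87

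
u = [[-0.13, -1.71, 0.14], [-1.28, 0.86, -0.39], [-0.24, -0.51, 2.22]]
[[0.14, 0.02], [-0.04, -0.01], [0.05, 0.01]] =u @ [[-0.02,-0.0], [-0.08,-0.01], [0.0,0.0]]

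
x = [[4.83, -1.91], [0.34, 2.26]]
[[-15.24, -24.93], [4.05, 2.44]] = x@[[-2.31, -4.47], [2.14, 1.75]]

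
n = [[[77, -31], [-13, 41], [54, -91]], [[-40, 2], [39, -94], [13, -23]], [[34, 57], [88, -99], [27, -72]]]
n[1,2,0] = 13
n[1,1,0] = 39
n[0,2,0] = 54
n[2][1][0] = 88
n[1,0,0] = -40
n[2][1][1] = -99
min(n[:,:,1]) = -99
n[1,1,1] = -94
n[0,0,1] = -31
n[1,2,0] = 13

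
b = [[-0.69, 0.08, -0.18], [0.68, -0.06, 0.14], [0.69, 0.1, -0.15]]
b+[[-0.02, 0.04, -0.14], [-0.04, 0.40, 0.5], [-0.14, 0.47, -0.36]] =[[-0.71,0.12,-0.32], [0.64,0.34,0.64], [0.55,0.57,-0.51]]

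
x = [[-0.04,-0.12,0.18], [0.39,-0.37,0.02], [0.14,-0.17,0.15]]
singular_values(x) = [0.59, 0.24, 0.04]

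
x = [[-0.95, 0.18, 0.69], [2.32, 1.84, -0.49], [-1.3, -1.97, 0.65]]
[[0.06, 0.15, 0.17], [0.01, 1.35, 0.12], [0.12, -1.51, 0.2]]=x @[[0.09, -0.05, 0.22], [-0.05, 0.78, -0.06], [0.22, -0.06, 0.57]]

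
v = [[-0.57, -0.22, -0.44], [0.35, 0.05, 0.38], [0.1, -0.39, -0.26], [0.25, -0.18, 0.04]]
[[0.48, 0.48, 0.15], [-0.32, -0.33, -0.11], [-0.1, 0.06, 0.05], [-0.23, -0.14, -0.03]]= v @ [[-0.79, -0.53, -0.11], [0.14, -0.04, -0.05], [-0.13, -0.38, -0.17]]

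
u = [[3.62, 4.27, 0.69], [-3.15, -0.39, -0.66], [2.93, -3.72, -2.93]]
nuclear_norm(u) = 13.18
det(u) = -43.54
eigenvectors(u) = [[0.59+0.00j, 0.59-0.00j, (-0.14+0j)], [-0.27+0.48j, -0.27-0.48j, 0.07+0.00j], [(0.26-0.52j), 0.26+0.52j, 0.99+0.00j]]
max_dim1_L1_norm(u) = 9.58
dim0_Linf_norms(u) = [3.62, 4.27, 2.93]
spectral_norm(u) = 6.36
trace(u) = 0.30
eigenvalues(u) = [(1.95+2.88j), (1.95-2.88j), (-3.6+0j)]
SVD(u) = [[-0.84,0.32,0.45], [0.29,-0.44,0.85], [0.47,0.84,0.28]] @ diag([6.36483487069859, 5.5970140857675315, 1.222338084352732]) @ [[-0.4,  -0.85,  -0.34], [0.89,  -0.29,  -0.35], [-0.2,  0.44,  -0.88]]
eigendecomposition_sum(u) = [[(1.8+0.9j), 1.89-0.98j, 0.11+0.19j], [(-1.57+1.05j), -0.07+2.00j, (-0.21+0j)], [1.57-1.19j, -0.05-2.08j, 0.22-0.02j]] + [[1.80-0.90j,(1.89+0.98j),0.11-0.19j],[-1.57-1.05j,(-0.07-2j),(-0.21-0j)],[(1.57+1.19j),(-0.05+2.08j),0.22+0.02j]] + [[0.03-0.00j, 0.50-0.00j, 0.46-0.00j], [-0.02+0.00j, (-0.26+0j), (-0.24+0j)], [(-0.21+0j), -3.62+0.00j, (-3.37+0j)]]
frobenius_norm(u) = 8.56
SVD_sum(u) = [[2.15,4.54,1.79], [-0.73,-1.55,-0.61], [-1.2,-2.53,-1.00]] + [[1.58, -0.51, -0.62], [-2.21, 0.71, 0.86], [4.19, -1.34, -1.64]] + [[-0.11, 0.24, -0.48],[-0.21, 0.46, -0.91],[-0.07, 0.15, -0.30]]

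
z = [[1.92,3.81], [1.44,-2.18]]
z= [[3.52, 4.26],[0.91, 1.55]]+[[-1.60, -0.45], [0.53, -3.73]]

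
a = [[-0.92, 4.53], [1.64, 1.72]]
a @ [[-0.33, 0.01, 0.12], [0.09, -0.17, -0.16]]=[[0.71, -0.78, -0.84], [-0.39, -0.28, -0.08]]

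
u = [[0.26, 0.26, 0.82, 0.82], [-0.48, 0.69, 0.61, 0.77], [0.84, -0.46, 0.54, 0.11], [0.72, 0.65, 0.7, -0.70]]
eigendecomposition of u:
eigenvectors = [[-0.37+0.00j, (-0.67+0j), (0.43-0.11j), (0.43+0.11j)], [-0.41+0.00j, (-0.37+0j), (0.63+0j), (0.63-0j)], [(0.02+0j), -0.45+0.00j, (-0.51+0.12j), -0.51-0.12j], [0.83+0.00j, (-0.47+0j), 0.35-0.05j, (0.35+0.05j)]]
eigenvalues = [(-1.33+0j), (1.53+0j), (0.3+0.14j), (0.3-0.14j)]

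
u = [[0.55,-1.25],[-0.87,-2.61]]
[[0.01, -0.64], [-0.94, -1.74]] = u@[[0.48, 0.2], [0.2, 0.6]]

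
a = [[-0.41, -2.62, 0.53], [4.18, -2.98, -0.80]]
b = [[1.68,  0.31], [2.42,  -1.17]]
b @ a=[[0.61,-5.33,0.64], [-5.88,-2.85,2.22]]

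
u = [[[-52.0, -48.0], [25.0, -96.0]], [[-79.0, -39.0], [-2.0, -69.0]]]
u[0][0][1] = -48.0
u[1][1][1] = -69.0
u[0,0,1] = -48.0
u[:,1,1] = [-96.0, -69.0]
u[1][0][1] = -39.0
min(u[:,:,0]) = -79.0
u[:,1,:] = [[25.0, -96.0], [-2.0, -69.0]]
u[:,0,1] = [-48.0, -39.0]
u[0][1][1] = -96.0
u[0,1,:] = [25.0, -96.0]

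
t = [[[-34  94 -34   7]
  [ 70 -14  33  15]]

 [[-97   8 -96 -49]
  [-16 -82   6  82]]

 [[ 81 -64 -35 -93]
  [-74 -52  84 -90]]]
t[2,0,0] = 81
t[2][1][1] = -52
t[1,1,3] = 82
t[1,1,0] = -16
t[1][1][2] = 6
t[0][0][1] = 94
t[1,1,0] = -16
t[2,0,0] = 81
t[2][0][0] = 81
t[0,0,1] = 94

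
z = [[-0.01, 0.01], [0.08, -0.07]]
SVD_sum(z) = [[-0.01, 0.01], [0.08, -0.07]] + [[0.0, 0.0], [0.00, 0.0]]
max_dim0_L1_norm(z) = 0.09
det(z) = -0.00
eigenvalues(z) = [0.0, -0.08]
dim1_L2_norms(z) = [0.01, 0.11]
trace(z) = -0.08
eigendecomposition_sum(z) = [[0.00, 0.00],[0.0, 0.0]] + [[-0.01, 0.01], [0.08, -0.07]]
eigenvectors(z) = [[0.66,-0.14], [0.75,0.99]]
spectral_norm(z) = 0.11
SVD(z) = [[-0.13, 0.99], [0.99, 0.13]] @ diag([0.10723399819563308, 0.0009325400682865862]) @ [[0.75, -0.66], [0.66, 0.75]]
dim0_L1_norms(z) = [0.09, 0.08]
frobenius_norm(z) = 0.11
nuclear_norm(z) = 0.11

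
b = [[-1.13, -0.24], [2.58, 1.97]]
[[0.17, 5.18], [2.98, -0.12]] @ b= [[13.17, 10.16], [-3.68, -0.95]]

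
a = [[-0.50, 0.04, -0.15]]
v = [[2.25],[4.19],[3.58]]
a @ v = [[-1.49]]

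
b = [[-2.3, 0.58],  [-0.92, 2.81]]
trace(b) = 0.51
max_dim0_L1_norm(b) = 3.39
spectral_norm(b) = 3.35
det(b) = -5.93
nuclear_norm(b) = 5.12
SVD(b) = [[-0.55, -0.83], [-0.83, 0.55]] @ diag([3.3528140873032175, 1.76848457612191]) @ [[0.61,  -0.79],  [0.79,  0.61]]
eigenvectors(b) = [[-0.98, -0.12], [-0.18, -0.99]]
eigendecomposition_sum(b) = [[-2.24, 0.26], [-0.41, 0.05]] + [[-0.06, 0.32], [-0.51, 2.76]]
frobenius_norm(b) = 3.79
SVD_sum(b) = [[-1.13, 1.48], [-1.7, 2.21]] + [[-1.17, -0.9], [0.78, 0.60]]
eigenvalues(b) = [-2.19, 2.7]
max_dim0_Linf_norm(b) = 2.81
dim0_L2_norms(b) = [2.48, 2.87]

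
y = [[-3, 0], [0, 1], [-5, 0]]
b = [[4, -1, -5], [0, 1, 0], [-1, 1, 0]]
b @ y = [[13, -1], [0, 1], [3, 1]]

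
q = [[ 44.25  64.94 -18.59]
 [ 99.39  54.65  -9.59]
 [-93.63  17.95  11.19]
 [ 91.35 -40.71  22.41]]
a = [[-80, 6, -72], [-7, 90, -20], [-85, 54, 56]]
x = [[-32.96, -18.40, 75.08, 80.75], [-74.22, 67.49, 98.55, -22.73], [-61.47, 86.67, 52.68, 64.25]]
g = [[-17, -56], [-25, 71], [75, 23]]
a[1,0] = -7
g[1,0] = -25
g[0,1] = -56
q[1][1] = 54.65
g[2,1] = 23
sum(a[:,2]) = -36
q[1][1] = 54.65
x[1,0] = -74.22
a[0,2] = -72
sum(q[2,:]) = -64.49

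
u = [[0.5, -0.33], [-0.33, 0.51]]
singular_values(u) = [0.84, 0.17]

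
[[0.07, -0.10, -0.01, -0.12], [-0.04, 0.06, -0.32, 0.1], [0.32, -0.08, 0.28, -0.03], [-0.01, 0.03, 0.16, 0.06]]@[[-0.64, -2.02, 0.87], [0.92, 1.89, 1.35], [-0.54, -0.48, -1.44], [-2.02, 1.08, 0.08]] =[[0.11, -0.46, -0.07], [0.05, 0.46, 0.52], [-0.37, -0.96, -0.24], [-0.17, 0.06, -0.19]]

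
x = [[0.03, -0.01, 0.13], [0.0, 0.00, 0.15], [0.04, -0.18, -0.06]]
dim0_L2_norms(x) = [0.05, 0.18, 0.21]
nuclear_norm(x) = 0.41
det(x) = 0.00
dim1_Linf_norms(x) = [0.13, 0.15, 0.18]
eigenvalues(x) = [(0.03+0j), (-0.03+0.15j), (-0.03-0.15j)]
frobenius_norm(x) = 0.28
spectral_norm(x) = 0.22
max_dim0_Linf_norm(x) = 0.18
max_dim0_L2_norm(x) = 0.21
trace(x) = -0.03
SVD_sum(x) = [[-0.01, 0.05, 0.09], [-0.01, 0.07, 0.11], [0.01, -0.08, -0.13]] + [[0.02, -0.07, 0.04], [0.02, -0.06, 0.04], [0.03, -0.1, 0.07]] + [[0.01, 0.0, -0.0], [-0.01, -0.0, 0.0], [-0.00, -0.0, 0.0]]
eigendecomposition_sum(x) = [[0.04+0.00j,(-0.03+0j),0j], [(0.01+0j),(-0.01+0j),0.00+0.00j], [0.00+0.00j,(-0+0j),0.00+0.00j]] + [[-0.01-0.02j, 0.01+0.08j, 0.06+0.01j],[-0.00-0.02j, 0.00+0.09j, 0.07+0.01j],[0.02+0.00j, -0.09-0.02j, (-0.03+0.07j)]] + [[(-0.01+0.02j), 0.01-0.08j, 0.06-0.01j], [(-0+0.02j), 0.00-0.09j, 0.07-0.01j], [(0.02-0j), -0.09+0.02j, (-0.03-0.07j)]]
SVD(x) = [[-0.47, 0.49, -0.73], [-0.58, 0.46, 0.68], [0.67, 0.74, 0.07]] @ diag([0.2207912633390822, 0.16985664278465687, 0.01999847331816831]) @ [[0.06, -0.52, -0.85], [0.26, -0.81, 0.52], [-0.96, -0.25, 0.09]]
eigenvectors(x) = [[(-0.98+0j), -0.51+0.06j, (-0.51-0.06j)],[(-0.19+0j), -0.61+0.00j, -0.61-0.00j],[-0.04+0.00j, 0.13-0.59j, (0.13+0.59j)]]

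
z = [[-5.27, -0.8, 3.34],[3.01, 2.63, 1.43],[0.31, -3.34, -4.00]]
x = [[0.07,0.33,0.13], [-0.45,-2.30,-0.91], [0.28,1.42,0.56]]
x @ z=[[0.66,0.38,0.19], [-4.83,-2.65,-1.15], [2.97,1.64,0.73]]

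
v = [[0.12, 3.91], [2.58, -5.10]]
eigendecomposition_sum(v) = [[1.33, 0.77], [0.51, 0.30]] + [[-1.21, 3.14], [2.07, -5.4]]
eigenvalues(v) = [1.62, -6.6]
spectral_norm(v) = 6.74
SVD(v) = [[-0.55, 0.84], [0.84, 0.55]] @ diag([6.741658553449655, 1.5871168667426798]) @ [[0.31,-0.95], [0.95,0.31]]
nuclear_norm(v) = 8.33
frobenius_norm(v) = 6.93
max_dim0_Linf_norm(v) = 5.1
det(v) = -10.70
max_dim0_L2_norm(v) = 6.43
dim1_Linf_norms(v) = [3.91, 5.1]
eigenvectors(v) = [[0.93, -0.5], [0.36, 0.86]]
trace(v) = -4.98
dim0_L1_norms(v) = [2.7, 9.01]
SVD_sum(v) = [[-1.14, 3.50], [1.76, -5.37]] + [[1.26, 0.41], [0.82, 0.27]]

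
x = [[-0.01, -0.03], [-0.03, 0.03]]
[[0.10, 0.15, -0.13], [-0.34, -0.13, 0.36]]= x@ [[6.23, -0.31, -5.87],[-5.26, -4.76, 6.16]]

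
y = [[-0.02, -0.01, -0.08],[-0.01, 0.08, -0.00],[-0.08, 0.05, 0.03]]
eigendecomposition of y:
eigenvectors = [[0.81, 0.55, -0.58], [0.05, -0.26, -0.43], [0.58, -0.8, 0.69]]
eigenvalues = [-0.08, 0.1, 0.07]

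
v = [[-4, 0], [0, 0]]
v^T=[[-4, 0], [0, 0]]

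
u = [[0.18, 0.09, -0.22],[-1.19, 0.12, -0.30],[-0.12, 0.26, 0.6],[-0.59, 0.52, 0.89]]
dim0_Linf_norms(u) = [1.19, 0.52, 0.89]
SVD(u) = [[-0.15, -0.05, -0.98], [0.58, -0.8, -0.03], [0.32, 0.42, 0.03], [0.73, 0.44, -0.19]] @ diag([1.4765534994050813, 1.1143975564249908, 0.19976949123581692]) @ [[-0.81, 0.35, 0.48], [0.56, 0.21, 0.80], [-0.18, -0.91, 0.37]]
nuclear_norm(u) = 2.79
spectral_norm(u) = 1.48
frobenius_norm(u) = 1.86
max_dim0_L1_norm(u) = 2.08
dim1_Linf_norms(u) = [0.22, 1.19, 0.6, 0.89]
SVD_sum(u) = [[0.18, -0.08, -0.10], [-0.69, 0.30, 0.41], [-0.38, 0.17, 0.23], [-0.87, 0.38, 0.52]] + [[-0.03, -0.01, -0.04], [-0.50, -0.19, -0.71], [0.26, 0.10, 0.37], [0.27, 0.1, 0.39]] + [[0.04, 0.18, -0.07], [0.00, 0.0, -0.00], [-0.00, -0.01, 0.0], [0.01, 0.03, -0.01]]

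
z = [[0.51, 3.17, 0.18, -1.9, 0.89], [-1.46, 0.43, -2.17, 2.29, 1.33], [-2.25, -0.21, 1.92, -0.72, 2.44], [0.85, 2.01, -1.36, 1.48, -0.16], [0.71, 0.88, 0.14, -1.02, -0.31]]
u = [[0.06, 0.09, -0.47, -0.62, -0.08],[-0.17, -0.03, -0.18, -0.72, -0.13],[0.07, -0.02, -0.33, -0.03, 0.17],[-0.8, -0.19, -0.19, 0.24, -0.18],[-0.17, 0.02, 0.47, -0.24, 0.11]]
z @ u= [[0.87, 0.33, -0.09, -3.27, 0.02], [-2.37, -0.51, 1.51, 0.89, -0.57], [0.2, -0.05, 1.75, 0.73, 0.93], [-1.54, -0.24, -0.67, -1.54, -0.84], [0.77, 0.22, -0.49, -1.25, 0.00]]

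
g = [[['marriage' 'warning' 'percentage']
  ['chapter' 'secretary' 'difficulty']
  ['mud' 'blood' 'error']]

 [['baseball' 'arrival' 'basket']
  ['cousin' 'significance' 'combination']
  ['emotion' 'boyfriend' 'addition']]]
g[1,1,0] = 'cousin'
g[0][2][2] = 'error'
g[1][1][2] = 'combination'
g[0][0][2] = 'percentage'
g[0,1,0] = 'chapter'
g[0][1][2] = 'difficulty'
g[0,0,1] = 'warning'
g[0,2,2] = 'error'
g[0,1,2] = 'difficulty'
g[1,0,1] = 'arrival'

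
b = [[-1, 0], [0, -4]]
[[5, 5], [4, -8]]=b @ [[-5, -5], [-1, 2]]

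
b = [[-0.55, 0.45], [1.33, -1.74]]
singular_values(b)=[2.3, 0.16]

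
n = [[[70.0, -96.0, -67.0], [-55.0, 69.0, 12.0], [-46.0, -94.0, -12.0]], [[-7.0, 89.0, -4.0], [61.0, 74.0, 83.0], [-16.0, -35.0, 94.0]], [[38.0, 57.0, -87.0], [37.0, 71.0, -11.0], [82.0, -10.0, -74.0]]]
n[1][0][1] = 89.0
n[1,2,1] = -35.0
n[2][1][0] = 37.0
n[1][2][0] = -16.0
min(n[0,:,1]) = -96.0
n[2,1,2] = -11.0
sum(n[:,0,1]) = 50.0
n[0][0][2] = -67.0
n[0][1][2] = 12.0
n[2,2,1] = -10.0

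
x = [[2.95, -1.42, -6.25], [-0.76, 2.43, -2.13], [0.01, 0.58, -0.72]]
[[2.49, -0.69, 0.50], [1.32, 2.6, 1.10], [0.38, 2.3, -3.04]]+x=[[5.44, -2.11, -5.75], [0.56, 5.03, -1.03], [0.39, 2.88, -3.76]]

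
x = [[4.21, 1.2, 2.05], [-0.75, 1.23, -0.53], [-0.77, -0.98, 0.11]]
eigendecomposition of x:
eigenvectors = [[-0.95, -0.5, -0.11],[0.27, 0.1, -0.79],[0.13, 0.86, 0.6]]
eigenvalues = [3.58, 0.44, 1.53]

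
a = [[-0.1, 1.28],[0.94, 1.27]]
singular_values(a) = [1.91, 0.7]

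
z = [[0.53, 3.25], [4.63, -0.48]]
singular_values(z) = [4.66, 3.28]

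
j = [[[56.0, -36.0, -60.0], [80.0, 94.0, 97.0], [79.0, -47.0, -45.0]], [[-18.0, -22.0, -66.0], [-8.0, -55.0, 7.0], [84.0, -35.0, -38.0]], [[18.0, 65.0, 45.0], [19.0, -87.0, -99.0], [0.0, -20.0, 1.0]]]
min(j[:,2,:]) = -47.0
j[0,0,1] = -36.0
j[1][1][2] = 7.0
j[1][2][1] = -35.0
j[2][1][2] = -99.0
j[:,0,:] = [[56.0, -36.0, -60.0], [-18.0, -22.0, -66.0], [18.0, 65.0, 45.0]]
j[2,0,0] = 18.0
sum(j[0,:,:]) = 218.0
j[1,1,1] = -55.0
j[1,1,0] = -8.0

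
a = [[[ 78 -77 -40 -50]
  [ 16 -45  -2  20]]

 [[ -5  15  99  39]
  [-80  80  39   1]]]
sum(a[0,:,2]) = -42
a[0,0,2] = -40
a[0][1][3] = 20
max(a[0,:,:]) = 78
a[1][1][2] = 39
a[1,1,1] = 80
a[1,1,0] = -80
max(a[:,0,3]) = 39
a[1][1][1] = 80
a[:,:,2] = [[-40, -2], [99, 39]]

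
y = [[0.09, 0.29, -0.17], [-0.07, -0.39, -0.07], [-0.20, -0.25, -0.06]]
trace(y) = -0.36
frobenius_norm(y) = 0.62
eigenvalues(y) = [0.2, -0.17, -0.39]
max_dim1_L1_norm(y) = 0.55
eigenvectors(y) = [[-0.81, 0.77, 0.36],[0.03, -0.4, -0.84],[0.59, 0.49, -0.41]]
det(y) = 0.01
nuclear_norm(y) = 0.90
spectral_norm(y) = 0.58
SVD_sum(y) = [[0.11,0.29,-0.01], [-0.13,-0.37,0.01], [-0.10,-0.28,0.01]] + [[-0.03, 0.01, -0.16], [-0.01, 0.00, -0.06], [-0.01, 0.00, -0.08]] + [[0.01,-0.0,-0.00], [0.07,-0.03,-0.01], [-0.08,0.03,0.02]]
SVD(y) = [[-0.53, 0.84, 0.11], [0.67, 0.33, 0.66], [0.52, 0.42, -0.74]] @ diag([0.5801245184000652, 0.19480727708690473, 0.12085391158369078]) @ [[-0.34, -0.94, 0.02], [-0.17, 0.04, -0.99], [0.92, -0.34, -0.17]]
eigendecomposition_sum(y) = [[0.13,0.11,-0.11], [-0.00,-0.00,0.00], [-0.09,-0.08,0.08]] + [[-0.08,  0.02,  -0.12], [0.04,  -0.01,  0.06], [-0.05,  0.01,  -0.07]] + [[0.05, 0.16, 0.06],[-0.11, -0.38, -0.13],[-0.05, -0.18, -0.07]]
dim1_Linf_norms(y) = [0.29, 0.39, 0.25]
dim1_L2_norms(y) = [0.35, 0.4, 0.33]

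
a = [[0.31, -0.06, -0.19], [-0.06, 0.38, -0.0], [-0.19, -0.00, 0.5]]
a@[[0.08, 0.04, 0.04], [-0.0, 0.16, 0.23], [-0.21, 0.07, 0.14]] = [[0.06, -0.01, -0.03], [-0.00, 0.06, 0.08], [-0.12, 0.03, 0.06]]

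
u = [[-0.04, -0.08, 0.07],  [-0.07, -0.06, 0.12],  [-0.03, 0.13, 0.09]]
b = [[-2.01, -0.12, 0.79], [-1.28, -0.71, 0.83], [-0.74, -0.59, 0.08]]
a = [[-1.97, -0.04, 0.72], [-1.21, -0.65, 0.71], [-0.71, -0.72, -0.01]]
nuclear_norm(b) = 3.80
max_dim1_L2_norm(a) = 2.1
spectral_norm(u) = 0.19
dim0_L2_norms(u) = [0.09, 0.16, 0.17]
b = a + u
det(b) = -0.63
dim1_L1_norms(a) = [2.73, 2.57, 1.44]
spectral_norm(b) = 2.80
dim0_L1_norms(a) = [3.89, 1.41, 1.44]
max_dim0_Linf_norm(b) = 2.01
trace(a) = -2.63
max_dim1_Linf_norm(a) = 1.97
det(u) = -0.00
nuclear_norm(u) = 0.35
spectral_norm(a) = 2.66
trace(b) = -2.64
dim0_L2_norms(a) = [2.42, 0.97, 1.01]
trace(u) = -0.01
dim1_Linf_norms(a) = [1.97, 1.21, 0.72]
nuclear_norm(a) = 3.78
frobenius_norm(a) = 2.80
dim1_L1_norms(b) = [2.92, 2.82, 1.41]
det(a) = -0.70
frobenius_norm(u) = 0.25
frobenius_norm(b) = 2.90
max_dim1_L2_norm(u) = 0.16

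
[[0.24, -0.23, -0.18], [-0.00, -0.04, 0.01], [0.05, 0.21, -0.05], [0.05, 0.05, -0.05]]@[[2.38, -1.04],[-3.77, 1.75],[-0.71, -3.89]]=[[1.57, 0.05], [0.14, -0.11], [-0.64, 0.51], [-0.03, 0.23]]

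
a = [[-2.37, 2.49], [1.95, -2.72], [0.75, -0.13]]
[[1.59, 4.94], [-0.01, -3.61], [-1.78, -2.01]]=a @ [[-2.71, -2.8], [-1.94, -0.68]]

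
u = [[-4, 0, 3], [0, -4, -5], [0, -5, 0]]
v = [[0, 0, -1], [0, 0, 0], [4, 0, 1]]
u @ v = [[12, 0, 7], [-20, 0, -5], [0, 0, 0]]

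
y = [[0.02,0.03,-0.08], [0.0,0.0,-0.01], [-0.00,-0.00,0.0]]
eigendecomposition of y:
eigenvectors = [[1.0, -0.83, -0.83], [0.00, 0.55, 0.55], [0.0, 0.0, 0.00]]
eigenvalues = [0.02, 0.0, 0.0]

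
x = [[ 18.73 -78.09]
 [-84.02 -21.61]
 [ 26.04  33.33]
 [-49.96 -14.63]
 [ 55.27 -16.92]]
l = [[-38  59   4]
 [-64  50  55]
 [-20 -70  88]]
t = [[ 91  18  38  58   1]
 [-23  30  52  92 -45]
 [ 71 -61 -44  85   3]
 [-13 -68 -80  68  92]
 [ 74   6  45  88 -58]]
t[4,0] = 74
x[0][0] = 18.73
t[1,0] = -23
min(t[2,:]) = -61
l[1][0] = -64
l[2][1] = -70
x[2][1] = 33.33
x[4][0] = 55.27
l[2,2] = 88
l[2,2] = 88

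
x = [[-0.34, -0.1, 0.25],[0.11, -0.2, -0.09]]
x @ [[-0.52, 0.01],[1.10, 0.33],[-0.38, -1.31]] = [[-0.03, -0.36], [-0.24, 0.05]]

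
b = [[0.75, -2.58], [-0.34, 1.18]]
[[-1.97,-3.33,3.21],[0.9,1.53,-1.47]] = b @[[-1.60, 0.51, -0.19], [0.30, 1.44, -1.3]]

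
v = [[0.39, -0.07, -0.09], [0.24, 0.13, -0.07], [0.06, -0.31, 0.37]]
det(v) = 0.02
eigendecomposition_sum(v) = [[(0.13-0.08j), (-0.08+0.11j), (0.02+0.02j)], [0.05-0.17j, (0.02+0.16j), 0.04-0.00j], [0.16-0.18j, (-0.06+0.21j), 0.05+0.02j]] + [[(0.13+0.08j), -0.08-0.11j, 0.02-0.02j],[0.05+0.17j, 0.02-0.16j, (0.04+0j)],[0.16+0.18j, -0.06-0.21j, 0.05-0.02j]] + [[0.13-0.00j, 0.09+0.00j, -0.14-0.00j], [0.13-0.00j, 0.09+0.00j, -0.14-0.00j], [(-0.25+0j), -0.19-0.00j, 0.28+0.00j]]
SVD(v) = [[0.29,0.81,0.51], [0.4,0.38,-0.83], [-0.87,0.44,-0.22]] @ diag([0.5065387389724543, 0.46242978532849294, 0.10333053547349795]) @ [[0.31, 0.6, -0.74],[0.94, -0.31, 0.14],[-0.15, -0.74, -0.66]]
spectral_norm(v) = 0.51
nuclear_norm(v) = 1.07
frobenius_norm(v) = 0.69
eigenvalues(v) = [(0.2+0.1j), (0.2-0.1j), (0.5+0j)]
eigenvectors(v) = [[(-0.43-0.15j), -0.43+0.15j, (-0.4+0j)], [(-0.49+0.21j), -0.49-0.21j, (-0.42+0j)], [-0.72+0.00j, -0.72-0.00j, (0.81+0j)]]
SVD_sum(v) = [[0.04, 0.09, -0.11], [0.06, 0.12, -0.15], [-0.14, -0.26, 0.33]] + [[0.35,-0.12,0.05], [0.16,-0.05,0.02], [0.19,-0.06,0.03]] + [[-0.01, -0.04, -0.03],[0.01, 0.06, 0.06],[0.00, 0.02, 0.01]]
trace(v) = 0.89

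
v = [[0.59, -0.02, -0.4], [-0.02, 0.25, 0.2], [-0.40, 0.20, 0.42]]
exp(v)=[[1.94,  -0.09,  -0.69], [-0.09,  1.31,  0.3], [-0.69,  0.3,  1.68]]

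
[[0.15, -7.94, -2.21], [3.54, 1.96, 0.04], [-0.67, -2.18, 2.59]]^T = [[0.15, 3.54, -0.67], [-7.94, 1.96, -2.18], [-2.21, 0.04, 2.59]]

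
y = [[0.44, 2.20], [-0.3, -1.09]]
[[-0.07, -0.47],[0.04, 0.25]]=y@[[-0.15, -0.17],[0.0, -0.18]]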